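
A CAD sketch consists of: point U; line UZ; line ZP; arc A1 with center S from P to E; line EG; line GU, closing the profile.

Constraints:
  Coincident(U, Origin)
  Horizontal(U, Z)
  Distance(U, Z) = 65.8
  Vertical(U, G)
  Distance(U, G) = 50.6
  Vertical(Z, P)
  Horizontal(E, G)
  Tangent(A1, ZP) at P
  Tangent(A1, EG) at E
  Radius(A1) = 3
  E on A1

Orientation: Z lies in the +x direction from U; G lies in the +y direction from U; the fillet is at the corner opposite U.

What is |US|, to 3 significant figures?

78.8

U and G share the same x with |UG| = 50.6 and G on the +y side, so G = (0.00, 50.6). The virtual corner opposite U is at (65.8, 50.6). Tangency of A1 to ZP means the radius SP is perpendicular to ZP and tangency of A1 to EG means the radius SE is perpendicular to EG, with radius 3.0, so the center S sits 3.0 in from both sides at S = (62.8, 47.6). Then |US| = |S − U| = 78.8.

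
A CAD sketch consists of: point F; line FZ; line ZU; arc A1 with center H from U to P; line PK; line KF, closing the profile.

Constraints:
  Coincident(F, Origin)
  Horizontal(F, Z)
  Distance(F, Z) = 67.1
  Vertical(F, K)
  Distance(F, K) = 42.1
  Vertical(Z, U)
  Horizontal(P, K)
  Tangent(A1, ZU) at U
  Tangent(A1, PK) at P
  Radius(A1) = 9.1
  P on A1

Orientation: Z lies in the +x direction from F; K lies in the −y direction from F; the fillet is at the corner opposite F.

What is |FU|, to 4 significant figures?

74.78

The virtual corner opposite F is at (67.10, -42.10). The tangent condition forces HU to be normal to ZU and A1 meets PK tangentially, so HP is at right angles to PK, with radius 9.1, so the center H sits 9.1 in from both sides at H = (58.00, -33.00). That places the tangent points at U = (67.10, -33.00) on ZU and P = (58.00, -42.10) on PK. Then |FU| = |U − F| = 74.78.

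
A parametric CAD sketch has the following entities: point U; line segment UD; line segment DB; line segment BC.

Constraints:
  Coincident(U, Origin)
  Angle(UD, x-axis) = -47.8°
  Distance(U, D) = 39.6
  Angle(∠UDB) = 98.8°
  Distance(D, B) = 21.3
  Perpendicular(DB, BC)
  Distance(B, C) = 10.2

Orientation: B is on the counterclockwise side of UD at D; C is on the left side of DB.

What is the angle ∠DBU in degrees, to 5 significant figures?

55.043°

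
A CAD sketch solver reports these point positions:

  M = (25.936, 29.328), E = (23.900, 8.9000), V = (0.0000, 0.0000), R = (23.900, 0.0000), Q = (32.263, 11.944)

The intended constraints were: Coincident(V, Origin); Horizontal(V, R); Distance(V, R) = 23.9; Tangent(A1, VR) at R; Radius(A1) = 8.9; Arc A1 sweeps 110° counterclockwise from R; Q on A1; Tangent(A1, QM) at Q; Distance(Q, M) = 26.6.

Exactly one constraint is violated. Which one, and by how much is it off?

Distance(Q, M) = 26.6 — off by 8.10.

V = (0.00, 0.00) ✓; V.y = 0.00, R.y = 0.00 ✓; |VR| = 23.90 ✓; ∠(ER, RV) = 90.00° ✓; |ER| = 8.900 ✓; bearing(E→Q) − bearing(E→R) = 110.0° ✓; |EQ| = 8.900 ✓; ∠(EQ, QM) = 90.00° ✓; |QM| = 18.50 ✗.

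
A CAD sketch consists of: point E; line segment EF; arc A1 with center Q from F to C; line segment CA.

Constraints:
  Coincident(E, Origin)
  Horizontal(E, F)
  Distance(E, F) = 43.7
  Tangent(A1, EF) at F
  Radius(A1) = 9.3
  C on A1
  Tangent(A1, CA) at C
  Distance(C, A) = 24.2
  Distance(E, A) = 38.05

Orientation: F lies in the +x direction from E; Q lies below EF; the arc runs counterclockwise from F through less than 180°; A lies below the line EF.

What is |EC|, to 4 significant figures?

35.58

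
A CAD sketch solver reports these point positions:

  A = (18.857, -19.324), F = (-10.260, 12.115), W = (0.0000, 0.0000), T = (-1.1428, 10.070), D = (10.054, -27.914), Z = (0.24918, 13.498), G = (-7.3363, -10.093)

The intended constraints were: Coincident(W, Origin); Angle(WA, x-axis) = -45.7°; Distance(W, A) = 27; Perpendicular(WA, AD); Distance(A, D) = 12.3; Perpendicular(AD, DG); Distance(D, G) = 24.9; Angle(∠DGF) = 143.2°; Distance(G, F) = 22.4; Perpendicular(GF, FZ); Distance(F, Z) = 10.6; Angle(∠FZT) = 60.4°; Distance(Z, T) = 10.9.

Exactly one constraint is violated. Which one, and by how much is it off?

Distance(Z, T) = 10.9 — off by 7.20.

W = (0.00, 0.00) ✓; WA at -45.70° ✓; |WA| = 27.00 ✓; ∠(WA, AD) = 90.00° ✓; |AD| = 12.30 ✓; ∠(AD, DG) = 90.00° ✓; |DG| = 24.90 ✓; ∠DGF = 143.2° ✓; |GF| = 22.40 ✓; ∠(GF, FZ) = 90.00° ✓; |FZ| = 10.60 ✓; ∠FZT = 60.40° ✓; |ZT| = 3.700 ✗.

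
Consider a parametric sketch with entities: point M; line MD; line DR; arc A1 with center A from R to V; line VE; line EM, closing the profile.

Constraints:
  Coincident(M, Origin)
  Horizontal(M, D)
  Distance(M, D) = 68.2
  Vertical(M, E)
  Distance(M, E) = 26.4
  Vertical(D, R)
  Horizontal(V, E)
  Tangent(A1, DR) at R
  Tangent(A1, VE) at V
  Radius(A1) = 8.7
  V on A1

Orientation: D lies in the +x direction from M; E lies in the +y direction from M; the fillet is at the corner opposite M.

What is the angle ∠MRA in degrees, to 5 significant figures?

14.549°

M is at the origin; MD is horizontal with |MD| = 68.2 and D on the +x side, so D = (68.200, 0.0000). ME is vertical with |ME| = 26.4 and E on the +y side, so E = (0.0000, 26.400). The virtual corner opposite M is at (68.200, 26.400). Since A1 is tangent to DR there, AR ⟂ DR and tangency of A1 to VE means the radius AV is perpendicular to VE, with radius 8.7, so the center A sits 8.7 in from both sides at A = (59.500, 17.700). That places the tangent points at R = (68.200, 17.700) on DR and V = (59.500, 26.400) on VE. Then cos ∠MRA = RM·RA / (|RM||RA|), giving 14.549°.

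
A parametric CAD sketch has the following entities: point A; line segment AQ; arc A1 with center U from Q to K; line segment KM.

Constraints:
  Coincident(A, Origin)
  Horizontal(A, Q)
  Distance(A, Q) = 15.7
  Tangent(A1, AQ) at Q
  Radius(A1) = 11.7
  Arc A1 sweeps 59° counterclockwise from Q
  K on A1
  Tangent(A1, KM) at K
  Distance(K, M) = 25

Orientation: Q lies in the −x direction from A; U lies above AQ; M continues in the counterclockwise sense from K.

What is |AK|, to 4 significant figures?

8.022

A is at the origin; A and Q share the same y with |AQ| = 15.7 and Q on the −x side, so Q = (-15.70, 0.000). The tangent condition forces UQ to be normal to AQ, so U = Q + (0, 11.7) = (-15.70, 11.70). On A1, Q sits at bearing -90° from U; a 59° counterclockwise sweep puts K at bearing -31°, so K = U + 11.7·(cos -31°, sin -31°) = (-5.671, 5.674). Then |AK| = |K − A| = 8.022.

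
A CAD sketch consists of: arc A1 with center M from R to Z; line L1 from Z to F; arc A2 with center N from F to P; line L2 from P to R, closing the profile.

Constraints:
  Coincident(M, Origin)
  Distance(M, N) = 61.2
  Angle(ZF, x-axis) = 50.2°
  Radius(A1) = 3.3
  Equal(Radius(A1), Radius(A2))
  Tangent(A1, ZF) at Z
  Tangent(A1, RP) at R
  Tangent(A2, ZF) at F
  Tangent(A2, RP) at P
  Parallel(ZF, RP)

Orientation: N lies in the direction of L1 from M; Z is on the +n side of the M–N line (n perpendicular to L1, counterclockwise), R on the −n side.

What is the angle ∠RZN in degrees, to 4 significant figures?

86.91°

The slot axis is L1's direction at 50.2°, so u = (cos 50.2°, sin 50.2°) = (0.6401, 0.7683) and n = (−sin 50.2°, cos 50.2°) = (-0.7683, 0.6401). M is at the origin and N lies 61.2 along u from M, so N = 61.2·u = (39.17, 47.02). Tangency of A1 to both parallel lines with radius 3.3 puts Z and R at M ± 3.3·n: Z = (-2.535, 2.112), R = (2.535, -2.112). Then cos ∠RZN = ZR·ZN / (|ZR||ZN|), giving 86.91°.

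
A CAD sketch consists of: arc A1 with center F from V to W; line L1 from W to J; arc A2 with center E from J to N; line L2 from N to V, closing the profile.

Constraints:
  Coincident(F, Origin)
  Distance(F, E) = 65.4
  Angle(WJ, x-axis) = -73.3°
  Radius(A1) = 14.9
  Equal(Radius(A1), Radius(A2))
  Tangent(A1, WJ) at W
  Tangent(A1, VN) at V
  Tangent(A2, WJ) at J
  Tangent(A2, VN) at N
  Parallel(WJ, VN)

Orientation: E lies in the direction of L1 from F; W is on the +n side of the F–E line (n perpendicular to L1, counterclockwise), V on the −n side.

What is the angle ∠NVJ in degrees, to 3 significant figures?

24.5°

The slot axis is L1's direction at -73.3°, so u = (cos -73.3°, sin -73.3°) = (0.287, -0.958) and n = (−sin -73.3°, cos -73.3°) = (0.958, 0.287). F is at the origin and E lies 65.4 along u from F, so E = 65.4·u = (18.8, -62.6). Tangency of A1 to both parallel lines with radius 14.9 puts W and V at F ± 14.9·n: W = (14.3, 4.28), V = (-14.3, -4.28). Equal radii place J and N the same way about E: J = E + 14.9·n = (33.1, -58.4), N = E − 14.9·n = (4.52, -66.9). Then cos ∠NVJ = VN·VJ / (|VN||VJ|), giving 24.5°.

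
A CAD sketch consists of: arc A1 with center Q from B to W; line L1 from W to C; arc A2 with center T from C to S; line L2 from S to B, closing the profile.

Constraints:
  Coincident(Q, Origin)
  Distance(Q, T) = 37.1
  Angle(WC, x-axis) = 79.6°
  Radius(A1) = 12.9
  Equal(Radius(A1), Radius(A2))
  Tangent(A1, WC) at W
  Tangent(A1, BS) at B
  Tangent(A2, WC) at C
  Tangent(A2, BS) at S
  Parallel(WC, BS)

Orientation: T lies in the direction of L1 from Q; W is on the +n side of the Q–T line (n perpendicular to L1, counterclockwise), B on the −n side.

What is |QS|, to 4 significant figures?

39.28

Tangency of A1 to both parallel lines with radius 12.9 puts W and B at Q ± 12.9·n: W = (-12.69, 2.329), B = (12.69, -2.329). Equal radii place C and S the same way about T: C = T + 12.9·n = (-5.991, 38.82), S = T − 12.9·n = (19.39, 34.16). Then |QS| = |S − Q| = 39.28.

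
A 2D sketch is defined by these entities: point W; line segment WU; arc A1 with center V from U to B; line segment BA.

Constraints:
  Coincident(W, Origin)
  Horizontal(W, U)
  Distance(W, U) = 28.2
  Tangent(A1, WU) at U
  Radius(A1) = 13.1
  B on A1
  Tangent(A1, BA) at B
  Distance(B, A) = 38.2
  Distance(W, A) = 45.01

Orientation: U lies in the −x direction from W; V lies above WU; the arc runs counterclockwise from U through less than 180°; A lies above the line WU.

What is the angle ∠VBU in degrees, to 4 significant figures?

54.57°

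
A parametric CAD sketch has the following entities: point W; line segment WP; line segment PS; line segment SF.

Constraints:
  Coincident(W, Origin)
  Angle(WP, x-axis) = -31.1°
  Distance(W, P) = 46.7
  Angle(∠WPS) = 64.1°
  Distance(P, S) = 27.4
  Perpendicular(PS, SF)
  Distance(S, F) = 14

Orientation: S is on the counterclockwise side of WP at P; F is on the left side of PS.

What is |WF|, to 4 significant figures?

28.87

∠WPS = 64.1°, so PS runs at -31.1° + (180° − 64.1°) = 84.80° from the x-axis; with |PS| = 27.4, S = P + 27.4·(cos 84.80°, sin 84.80°) = (42.47, 3.165). PS is perpendicular to SF; with |SF| = 14.0 on the left of PS, F = S + 14.0·(-0.9959, 0.09063) = (28.53, 4.434). Then |WF| = |F − W| = 28.87.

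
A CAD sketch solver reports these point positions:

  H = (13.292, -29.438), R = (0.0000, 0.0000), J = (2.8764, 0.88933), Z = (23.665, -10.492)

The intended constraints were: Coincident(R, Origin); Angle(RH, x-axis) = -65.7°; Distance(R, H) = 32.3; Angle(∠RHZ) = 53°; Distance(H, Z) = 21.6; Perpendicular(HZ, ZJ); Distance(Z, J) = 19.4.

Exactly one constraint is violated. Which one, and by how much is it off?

Distance(Z, J) = 19.4 — off by 4.30.

R = (0.00, 0.00) ✓; RH at -65.70° ✓; |RH| = 32.30 ✓; ∠RHZ = 53.00° ✓; |HZ| = 21.60 ✓; ∠(HZ, ZJ) = 90.00° ✓; |ZJ| = 23.70 ✗.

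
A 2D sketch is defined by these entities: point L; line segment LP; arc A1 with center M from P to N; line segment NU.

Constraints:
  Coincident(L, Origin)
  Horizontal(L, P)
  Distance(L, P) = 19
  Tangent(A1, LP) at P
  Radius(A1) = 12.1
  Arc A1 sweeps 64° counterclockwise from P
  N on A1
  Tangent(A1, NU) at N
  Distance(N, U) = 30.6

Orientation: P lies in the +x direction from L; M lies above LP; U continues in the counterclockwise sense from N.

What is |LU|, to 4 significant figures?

55.23

L is at the origin; LP is horizontal with |LP| = 19.0 and P on the +x side, so P = (19.00, 0.000). Since A1 is tangent to LP there, MP ⟂ LP, so M = P + (0, 12.1) = (19.00, 12.10). On A1, P sits at bearing -90° from M; a 64° counterclockwise sweep puts N at bearing -26°, so N = M + 12.1·(cos -26°, sin -26°) = (29.88, 6.796). Tangency of A1 to NU means the radius MN is perpendicular to NU, so NU runs along (−sin -26°, cos -26°); with |NU| = 30.6, U = (43.29, 34.30). Then |LU| = |U − L| = 55.23.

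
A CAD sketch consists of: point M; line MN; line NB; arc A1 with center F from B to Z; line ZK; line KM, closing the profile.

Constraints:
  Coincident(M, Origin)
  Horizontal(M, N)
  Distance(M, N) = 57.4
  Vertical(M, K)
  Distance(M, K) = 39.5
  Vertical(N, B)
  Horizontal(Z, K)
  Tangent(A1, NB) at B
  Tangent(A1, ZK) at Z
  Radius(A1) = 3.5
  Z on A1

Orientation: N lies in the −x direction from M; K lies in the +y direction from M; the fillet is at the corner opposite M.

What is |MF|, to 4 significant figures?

64.82

M and K share the same x with |MK| = 39.5 and K on the +y side, so K = (0.000, 39.50). The virtual corner opposite M is at (-57.40, 39.50). The tangent condition forces FB to be normal to NB and the tangent condition forces FZ to be normal to ZK, with radius 3.5, so the center F sits 3.5 in from both sides at F = (-53.90, 36.00). Then |MF| = |F − M| = 64.82.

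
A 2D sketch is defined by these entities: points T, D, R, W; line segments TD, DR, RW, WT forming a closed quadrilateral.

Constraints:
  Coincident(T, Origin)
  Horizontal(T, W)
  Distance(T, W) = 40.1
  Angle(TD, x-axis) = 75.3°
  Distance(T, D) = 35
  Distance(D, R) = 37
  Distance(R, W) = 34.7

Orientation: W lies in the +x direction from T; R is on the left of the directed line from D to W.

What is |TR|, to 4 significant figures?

57.23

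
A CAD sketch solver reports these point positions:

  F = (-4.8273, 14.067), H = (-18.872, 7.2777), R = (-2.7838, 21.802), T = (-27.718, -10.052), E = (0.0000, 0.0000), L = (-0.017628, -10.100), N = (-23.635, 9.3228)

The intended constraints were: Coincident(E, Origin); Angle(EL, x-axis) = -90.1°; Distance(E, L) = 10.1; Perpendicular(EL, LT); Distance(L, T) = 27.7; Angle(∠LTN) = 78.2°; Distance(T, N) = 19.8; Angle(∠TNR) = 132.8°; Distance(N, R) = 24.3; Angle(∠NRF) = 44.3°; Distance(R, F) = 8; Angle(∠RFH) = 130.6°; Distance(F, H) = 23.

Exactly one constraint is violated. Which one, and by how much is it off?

Distance(F, H) = 23 — off by 7.40.

E = (0.00, 0.00) ✓; EL at -90.10° ✓; |EL| = 10.10 ✓; ∠(EL, LT) = 90.00° ✓; |LT| = 27.70 ✓; ∠LTN = 78.20° ✓; |TN| = 19.80 ✓; ∠TNR = 132.8° ✓; |NR| = 24.30 ✓; ∠NRF = 44.30° ✓; |RF| = 8.000 ✓; ∠RFH = 130.6° ✓; |FH| = 15.60 ✗.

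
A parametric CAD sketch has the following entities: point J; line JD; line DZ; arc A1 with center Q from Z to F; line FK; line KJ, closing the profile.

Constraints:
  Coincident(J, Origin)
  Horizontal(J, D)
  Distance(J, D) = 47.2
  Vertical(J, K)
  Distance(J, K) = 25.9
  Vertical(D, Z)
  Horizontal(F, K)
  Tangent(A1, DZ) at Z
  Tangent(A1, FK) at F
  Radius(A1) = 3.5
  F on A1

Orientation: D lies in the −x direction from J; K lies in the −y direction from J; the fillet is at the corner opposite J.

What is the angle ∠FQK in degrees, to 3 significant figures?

85.4°

J is at the origin; JD is horizontal with |JD| = 47.2 and D on the −x side, so D = (-47.2, 0.00). J and K share the same x with |JK| = 25.9 and K on the −y side, so K = (0.00, -25.9). The virtual corner opposite J is at (-47.2, -25.9). The tangent condition forces QZ to be normal to DZ and since A1 is tangent to FK there, QF ⟂ FK, with radius 3.5, so the center Q sits 3.5 in from both sides at Q = (-43.7, -22.4). That places the tangent points at Z = (-47.2, -22.4) on DZ and F = (-43.7, -25.9) on FK. Then cos ∠FQK = QF·QK / (|QF||QK|), giving 85.4°.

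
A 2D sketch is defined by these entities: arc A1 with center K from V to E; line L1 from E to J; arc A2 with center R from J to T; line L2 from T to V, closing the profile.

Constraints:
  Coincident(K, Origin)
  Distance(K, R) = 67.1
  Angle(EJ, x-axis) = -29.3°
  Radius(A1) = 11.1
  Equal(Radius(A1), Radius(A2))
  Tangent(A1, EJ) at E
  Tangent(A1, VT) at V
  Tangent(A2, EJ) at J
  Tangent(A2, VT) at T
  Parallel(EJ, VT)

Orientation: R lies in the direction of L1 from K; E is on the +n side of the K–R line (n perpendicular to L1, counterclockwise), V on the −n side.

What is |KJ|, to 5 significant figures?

68.012

The slot axis is L1's direction at -29.3°, so u = (cos -29.3°, sin -29.3°) = (0.87207, -0.48938) and n = (−sin -29.3°, cos -29.3°) = (0.48938, 0.87207). K is at the origin and R lies 67.1 along u from K, so R = 67.1·u = (58.516, -32.838). Tangency of A1 to both parallel lines with radius 11.1 puts E and V at K ± 11.1·n: E = (5.4321, 9.6800), V = (-5.4321, -9.6800). Equal radii place J and T the same way about R: J = R + 11.1·n = (63.948, -23.158), T = R − 11.1·n = (53.084, -42.518). Then |KJ| = |J − K| = 68.012.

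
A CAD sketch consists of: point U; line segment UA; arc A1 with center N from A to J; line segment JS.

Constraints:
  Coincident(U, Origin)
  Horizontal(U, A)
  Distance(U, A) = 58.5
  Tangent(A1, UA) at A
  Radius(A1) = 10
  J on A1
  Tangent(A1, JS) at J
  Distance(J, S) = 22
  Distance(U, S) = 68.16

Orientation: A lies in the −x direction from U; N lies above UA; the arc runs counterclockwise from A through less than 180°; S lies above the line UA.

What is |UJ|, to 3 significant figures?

51.5

U is at the origin; U and A share the same y with |UA| = 58.5 and A on the −x side, so A = (-58.5, 0.00). The tangent condition forces NA to be normal to UA, so N = A + (0, 10) = (-58.5, 10.0). Since NJ ⟂ JS (tangency), |NS| = √(10.0² + 22.0²) = 24.2 regardless of where J sits on A1. So S lies on both circle(U, 68.16) and circle(N, 24.2); the above-UA intersection is S = (-59.0, 34.2). J is the foot of the tangent from S: J = (-49.5, 14.3).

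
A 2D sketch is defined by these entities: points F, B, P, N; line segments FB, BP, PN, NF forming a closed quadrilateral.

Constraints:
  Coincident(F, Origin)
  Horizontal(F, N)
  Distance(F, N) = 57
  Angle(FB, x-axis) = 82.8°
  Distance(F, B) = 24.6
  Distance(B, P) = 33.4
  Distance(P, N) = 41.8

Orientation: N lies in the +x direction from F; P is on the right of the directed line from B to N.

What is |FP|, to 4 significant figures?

17.01

Checks: |BP| = 33.40 ✓; |PN| = 41.80 ✓.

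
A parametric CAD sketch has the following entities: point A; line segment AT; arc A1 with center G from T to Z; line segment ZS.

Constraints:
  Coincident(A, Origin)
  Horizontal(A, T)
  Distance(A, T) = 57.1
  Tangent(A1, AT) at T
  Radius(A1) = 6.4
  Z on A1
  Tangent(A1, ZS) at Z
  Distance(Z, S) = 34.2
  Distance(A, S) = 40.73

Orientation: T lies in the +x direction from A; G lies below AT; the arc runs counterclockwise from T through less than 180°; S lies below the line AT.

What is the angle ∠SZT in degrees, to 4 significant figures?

155.7°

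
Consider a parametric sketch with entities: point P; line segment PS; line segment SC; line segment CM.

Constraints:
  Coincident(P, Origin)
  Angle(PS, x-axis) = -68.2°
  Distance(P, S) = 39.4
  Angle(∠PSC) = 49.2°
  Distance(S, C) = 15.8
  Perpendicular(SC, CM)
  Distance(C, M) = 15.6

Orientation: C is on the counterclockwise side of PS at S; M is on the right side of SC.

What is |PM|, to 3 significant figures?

46.5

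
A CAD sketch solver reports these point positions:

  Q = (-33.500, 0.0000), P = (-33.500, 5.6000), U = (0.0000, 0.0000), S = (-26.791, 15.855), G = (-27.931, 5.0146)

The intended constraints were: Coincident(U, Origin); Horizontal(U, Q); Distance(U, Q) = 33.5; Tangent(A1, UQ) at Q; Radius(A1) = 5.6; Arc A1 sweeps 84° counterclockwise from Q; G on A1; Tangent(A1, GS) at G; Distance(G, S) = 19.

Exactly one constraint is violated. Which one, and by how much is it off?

Distance(G, S) = 19 — off by 8.10.

U = (0.00, 0.00) ✓; U.y = 0.00, Q.y = 0.00 ✓; |UQ| = 33.50 ✓; ∠(PQ, QU) = 90.00° ✓; |PQ| = 5.600 ✓; bearing(P→G) − bearing(P→Q) = 84.00° ✓; |PG| = 5.600 ✓; ∠(PG, GS) = 90.00° ✓; |GS| = 10.90 ✗.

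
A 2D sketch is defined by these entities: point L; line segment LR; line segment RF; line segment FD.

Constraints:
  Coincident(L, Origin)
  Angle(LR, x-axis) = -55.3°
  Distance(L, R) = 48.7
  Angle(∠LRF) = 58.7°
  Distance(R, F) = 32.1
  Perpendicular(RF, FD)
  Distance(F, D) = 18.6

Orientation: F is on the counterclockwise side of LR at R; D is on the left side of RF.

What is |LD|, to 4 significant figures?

24.00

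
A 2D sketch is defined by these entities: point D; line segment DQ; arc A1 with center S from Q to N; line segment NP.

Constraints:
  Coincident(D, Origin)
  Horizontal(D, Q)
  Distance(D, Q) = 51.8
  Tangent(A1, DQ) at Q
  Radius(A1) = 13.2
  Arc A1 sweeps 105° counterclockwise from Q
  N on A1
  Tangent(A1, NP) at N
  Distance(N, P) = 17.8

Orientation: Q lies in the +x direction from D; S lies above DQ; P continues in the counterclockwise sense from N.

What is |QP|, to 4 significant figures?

34.78

D is at the origin; D and Q share the same y with |DQ| = 51.8 and Q on the +x side, so Q = (51.80, 0.000). The tangent condition forces SQ to be normal to DQ, so S = Q + (0, 13.2) = (51.80, 13.20). On A1, Q sits at bearing -90° from S; a 105° counterclockwise sweep puts N at bearing 15°, so N = S + 13.2·(cos 15°, sin 15°) = (64.55, 16.62). A1 meets NP tangentially, so SN is at right angles to NP, so NP runs along (−sin 15°, cos 15°); with |NP| = 17.8, P = (59.94, 33.81). Then |QP| = |P − Q| = 34.78.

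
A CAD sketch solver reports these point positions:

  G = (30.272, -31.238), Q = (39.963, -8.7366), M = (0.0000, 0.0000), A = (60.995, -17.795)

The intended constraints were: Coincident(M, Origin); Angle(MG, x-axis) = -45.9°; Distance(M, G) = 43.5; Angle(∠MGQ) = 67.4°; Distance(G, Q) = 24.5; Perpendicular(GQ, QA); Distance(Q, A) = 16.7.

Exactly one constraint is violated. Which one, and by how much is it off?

Distance(Q, A) = 16.7 — off by 6.20.

M = (0.00, 0.00) ✓; MG at -45.90° ✓; |MG| = 43.50 ✓; ∠MGQ = 67.40° ✓; |GQ| = 24.50 ✓; ∠(GQ, QA) = 90.00° ✓; |QA| = 22.90 ✗.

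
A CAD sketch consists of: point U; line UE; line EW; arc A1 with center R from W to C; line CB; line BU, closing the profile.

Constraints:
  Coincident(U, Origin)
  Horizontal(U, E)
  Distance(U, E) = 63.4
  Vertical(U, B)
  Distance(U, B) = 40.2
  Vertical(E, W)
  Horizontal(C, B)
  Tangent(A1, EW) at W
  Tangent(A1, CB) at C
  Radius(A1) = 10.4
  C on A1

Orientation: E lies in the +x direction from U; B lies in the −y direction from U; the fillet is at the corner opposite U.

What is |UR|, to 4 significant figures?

60.80

U is at the origin; UE is horizontal with |UE| = 63.4 and E on the +x side, so E = (63.40, 0.000). UB is vertical with |UB| = 40.2 and B on the −y side, so B = (0.000, -40.20). The virtual corner opposite U is at (63.40, -40.20). Since A1 is tangent to EW there, RW ⟂ EW and tangency of A1 to CB means the radius RC is perpendicular to CB, with radius 10.4, so the center R sits 10.4 in from both sides at R = (53.00, -29.80). Then |UR| = |R − U| = 60.80.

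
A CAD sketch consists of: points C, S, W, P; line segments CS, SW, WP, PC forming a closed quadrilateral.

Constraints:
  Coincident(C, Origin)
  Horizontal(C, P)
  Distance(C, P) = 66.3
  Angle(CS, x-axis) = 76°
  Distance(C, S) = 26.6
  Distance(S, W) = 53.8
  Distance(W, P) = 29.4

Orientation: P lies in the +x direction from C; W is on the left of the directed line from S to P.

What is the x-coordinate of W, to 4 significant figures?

60.15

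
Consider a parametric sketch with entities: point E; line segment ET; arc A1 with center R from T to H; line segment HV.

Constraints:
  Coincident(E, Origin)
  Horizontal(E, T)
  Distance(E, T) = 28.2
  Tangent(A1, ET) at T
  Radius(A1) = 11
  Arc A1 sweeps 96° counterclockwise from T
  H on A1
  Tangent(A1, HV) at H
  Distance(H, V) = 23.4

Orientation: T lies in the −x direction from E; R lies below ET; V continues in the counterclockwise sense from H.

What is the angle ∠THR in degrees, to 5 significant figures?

42.000°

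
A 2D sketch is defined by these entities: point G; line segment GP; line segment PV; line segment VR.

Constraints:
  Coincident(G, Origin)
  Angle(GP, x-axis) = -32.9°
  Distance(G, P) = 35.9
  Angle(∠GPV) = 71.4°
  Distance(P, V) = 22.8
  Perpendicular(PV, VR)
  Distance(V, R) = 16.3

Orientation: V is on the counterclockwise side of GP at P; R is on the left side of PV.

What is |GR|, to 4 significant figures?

21.05

G is at the origin; GP runs at -32.9° with length 35.9, so P = 35.9·(cos -32.9°, sin -32.9°) = (30.14, -19.50). ∠GPV = 71.4°, so PV runs at -32.9° + (180° − 71.4°) = 75.70° from the x-axis; with |PV| = 22.8, V = P + 22.8·(cos 75.70°, sin 75.70°) = (35.77, 2.594). PV is perpendicular to VR; with |VR| = 16.3 on the left of PV, R = V + 16.3·(-0.9690, 0.2470) = (19.98, 6.620). Then |GR| = |R − G| = 21.05.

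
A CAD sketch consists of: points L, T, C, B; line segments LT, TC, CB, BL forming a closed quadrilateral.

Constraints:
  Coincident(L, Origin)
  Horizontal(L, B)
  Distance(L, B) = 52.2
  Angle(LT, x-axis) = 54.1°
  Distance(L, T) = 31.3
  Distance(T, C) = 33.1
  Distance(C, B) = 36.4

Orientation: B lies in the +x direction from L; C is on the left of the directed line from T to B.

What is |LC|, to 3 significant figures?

61.5

Checks: L = (0.00, 0.00) ✓; |TC| = 33.10 ✓; |CB| = 36.40 ✓.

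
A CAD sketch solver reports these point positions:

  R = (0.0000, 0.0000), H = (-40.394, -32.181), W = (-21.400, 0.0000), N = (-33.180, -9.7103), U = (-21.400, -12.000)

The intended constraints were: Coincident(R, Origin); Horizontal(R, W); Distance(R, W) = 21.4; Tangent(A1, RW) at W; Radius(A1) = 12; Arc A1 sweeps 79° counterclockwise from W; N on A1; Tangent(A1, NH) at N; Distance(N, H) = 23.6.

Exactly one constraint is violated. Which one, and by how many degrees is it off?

Tangent(A1, NH) at N — off by 6.80°.

R = (0.00, 0.00) ✓; R.y = 0.00, W.y = 0.00 ✓; |RW| = 21.40 ✓; ∠(UW, WR) = 90.00° ✓; |UW| = 12.00 ✓; bearing(U→N) − bearing(U→W) = 79.00° ✓; |UN| = 12.00 ✓; ∠(UN, NH) = 96.80° ✗; |NH| = 23.60 ✓.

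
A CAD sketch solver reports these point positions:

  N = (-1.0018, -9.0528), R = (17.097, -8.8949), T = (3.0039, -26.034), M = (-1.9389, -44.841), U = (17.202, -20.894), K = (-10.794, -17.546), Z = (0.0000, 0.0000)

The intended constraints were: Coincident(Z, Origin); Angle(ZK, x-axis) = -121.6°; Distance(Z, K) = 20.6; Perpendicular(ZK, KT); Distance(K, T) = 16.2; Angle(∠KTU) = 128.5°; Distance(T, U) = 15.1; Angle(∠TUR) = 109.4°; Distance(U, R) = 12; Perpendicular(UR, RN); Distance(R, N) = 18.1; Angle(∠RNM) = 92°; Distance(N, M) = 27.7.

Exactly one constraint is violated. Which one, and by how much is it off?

Distance(N, M) = 27.7 — off by 8.10.

Z = (0.00, 0.00) ✓; ZK at -121.6° ✓; |ZK| = 20.60 ✓; ∠(ZK, KT) = 90.00° ✓; |KT| = 16.20 ✓; ∠KTU = 128.5° ✓; |TU| = 15.10 ✓; ∠TUR = 109.4° ✓; |UR| = 12.00 ✓; ∠(UR, RN) = 90.00° ✓; |RN| = 18.10 ✓; ∠RNM = 92.00° ✓; |NM| = 35.80 ✗.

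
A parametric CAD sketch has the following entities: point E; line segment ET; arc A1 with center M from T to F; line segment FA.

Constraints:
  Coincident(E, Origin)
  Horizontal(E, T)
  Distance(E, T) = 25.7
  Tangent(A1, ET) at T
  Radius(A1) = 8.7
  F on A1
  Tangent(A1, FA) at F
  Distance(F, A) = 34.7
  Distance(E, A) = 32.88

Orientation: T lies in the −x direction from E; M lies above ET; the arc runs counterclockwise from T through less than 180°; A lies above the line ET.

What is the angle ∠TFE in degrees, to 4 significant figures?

139.7°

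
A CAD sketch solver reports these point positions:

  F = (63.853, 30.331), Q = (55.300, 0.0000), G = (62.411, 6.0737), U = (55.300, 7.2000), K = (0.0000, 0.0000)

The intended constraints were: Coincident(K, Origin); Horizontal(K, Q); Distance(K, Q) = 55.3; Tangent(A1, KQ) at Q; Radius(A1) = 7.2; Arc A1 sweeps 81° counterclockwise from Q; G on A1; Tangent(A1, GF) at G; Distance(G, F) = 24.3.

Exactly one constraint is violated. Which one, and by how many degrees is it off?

Tangent(A1, GF) at G — off by 5.60°.

K = (0.00, 0.00) ✓; K.y = 0.00, Q.y = 0.00 ✓; |KQ| = 55.30 ✓; ∠(UQ, QK) = 90.00° ✓; |UQ| = 7.200 ✓; bearing(U→G) − bearing(U→Q) = 81.00° ✓; |UG| = 7.200 ✓; ∠(UG, GF) = 84.40° ✗; |GF| = 24.30 ✓.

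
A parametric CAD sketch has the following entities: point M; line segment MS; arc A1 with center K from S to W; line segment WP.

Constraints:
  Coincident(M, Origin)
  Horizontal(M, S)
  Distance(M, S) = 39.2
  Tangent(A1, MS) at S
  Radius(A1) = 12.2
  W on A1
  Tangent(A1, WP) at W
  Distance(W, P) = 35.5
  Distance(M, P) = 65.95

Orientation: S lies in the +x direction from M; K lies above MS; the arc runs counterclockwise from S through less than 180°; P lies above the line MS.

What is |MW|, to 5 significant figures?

53.218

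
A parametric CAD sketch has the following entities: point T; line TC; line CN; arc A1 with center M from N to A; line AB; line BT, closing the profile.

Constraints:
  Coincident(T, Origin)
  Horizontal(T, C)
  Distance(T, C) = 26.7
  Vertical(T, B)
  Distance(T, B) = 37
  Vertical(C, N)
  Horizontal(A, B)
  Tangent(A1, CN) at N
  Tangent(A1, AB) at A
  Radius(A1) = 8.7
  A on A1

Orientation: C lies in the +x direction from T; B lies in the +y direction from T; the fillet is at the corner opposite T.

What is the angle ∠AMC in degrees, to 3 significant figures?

163°

The virtual corner opposite T is at (26.7, 37.0). Tangency of A1 to CN means the radius MN is perpendicular to CN and A1 meets AB tangentially, so MA is at right angles to AB, with radius 8.7, so the center M sits 8.7 in from both sides at M = (18.0, 28.3). That places the tangent points at N = (26.7, 28.3) on CN and A = (18.0, 37.0) on AB. Then cos ∠AMC = MA·MC / (|MA||MC|), giving 163°.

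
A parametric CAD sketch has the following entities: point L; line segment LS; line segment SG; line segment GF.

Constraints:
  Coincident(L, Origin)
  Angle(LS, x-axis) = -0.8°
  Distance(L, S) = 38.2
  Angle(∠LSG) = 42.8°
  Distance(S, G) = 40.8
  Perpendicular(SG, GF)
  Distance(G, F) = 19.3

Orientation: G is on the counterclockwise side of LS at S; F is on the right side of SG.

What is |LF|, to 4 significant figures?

47.02

L is at the origin; LS runs at -0.8° with length 38.2, so S = 38.2·(cos -0.8°, sin -0.8°) = (38.20, -0.5334). ∠LSG = 42.8°, so SG runs at -0.8° + (180° − 42.8°) = 136.4° from the x-axis; with |SG| = 40.8, G = S + 40.8·(cos 136.4°, sin 136.4°) = (8.650, 27.60). The perpendicularity gives GF at right angles to SG; with |GF| = 19.3 on the right of SG, F = G + 19.3·(0.6896, 0.7242) = (21.96, 41.58). Then |LF| = |F − L| = 47.02.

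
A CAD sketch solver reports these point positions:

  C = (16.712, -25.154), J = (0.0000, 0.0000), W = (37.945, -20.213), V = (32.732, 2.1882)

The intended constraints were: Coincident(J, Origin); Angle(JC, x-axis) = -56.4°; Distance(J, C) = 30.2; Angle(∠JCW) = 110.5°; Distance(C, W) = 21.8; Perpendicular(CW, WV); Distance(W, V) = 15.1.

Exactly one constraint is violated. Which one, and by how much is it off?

Distance(W, V) = 15.1 — off by 7.90.

J = (0.00, 0.00) ✓; JC at -56.40° ✓; |JC| = 30.20 ✓; ∠JCW = 110.5° ✓; |CW| = 21.80 ✓; ∠(CW, WV) = 90.00° ✓; |WV| = 23.00 ✗.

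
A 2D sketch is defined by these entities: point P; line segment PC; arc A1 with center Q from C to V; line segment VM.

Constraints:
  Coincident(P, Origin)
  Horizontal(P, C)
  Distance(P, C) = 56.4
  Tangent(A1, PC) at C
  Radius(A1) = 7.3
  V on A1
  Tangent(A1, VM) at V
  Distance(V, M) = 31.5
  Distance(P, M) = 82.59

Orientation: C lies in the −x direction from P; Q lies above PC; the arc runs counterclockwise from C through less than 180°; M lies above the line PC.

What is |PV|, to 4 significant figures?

53.22

Checks: |QV| = 7.300 ✓; ∠(QV, VM) = 90.00° ✓; |VM| = 31.50 ✓; |PM| = 82.59 ✓.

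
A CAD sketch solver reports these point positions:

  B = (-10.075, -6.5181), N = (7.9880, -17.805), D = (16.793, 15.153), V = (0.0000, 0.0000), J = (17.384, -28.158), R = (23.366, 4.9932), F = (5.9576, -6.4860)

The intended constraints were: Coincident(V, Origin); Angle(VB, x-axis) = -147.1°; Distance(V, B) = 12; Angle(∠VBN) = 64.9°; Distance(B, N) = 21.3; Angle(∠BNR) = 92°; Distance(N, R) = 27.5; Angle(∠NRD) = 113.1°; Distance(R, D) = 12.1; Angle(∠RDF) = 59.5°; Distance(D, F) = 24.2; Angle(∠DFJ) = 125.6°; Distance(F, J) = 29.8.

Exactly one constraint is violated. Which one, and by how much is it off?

Distance(F, J) = 29.8 — off by 5.30.

V = (0.00, 0.00) ✓; VB at -147.1° ✓; |VB| = 12.00 ✓; ∠VBN = 64.90° ✓; |BN| = 21.30 ✓; ∠BNR = 92.00° ✓; |NR| = 27.50 ✓; ∠NRD = 113.1° ✓; |RD| = 12.10 ✓; ∠RDF = 59.50° ✓; |DF| = 24.20 ✓; ∠DFJ = 125.6° ✓; |FJ| = 24.50 ✗.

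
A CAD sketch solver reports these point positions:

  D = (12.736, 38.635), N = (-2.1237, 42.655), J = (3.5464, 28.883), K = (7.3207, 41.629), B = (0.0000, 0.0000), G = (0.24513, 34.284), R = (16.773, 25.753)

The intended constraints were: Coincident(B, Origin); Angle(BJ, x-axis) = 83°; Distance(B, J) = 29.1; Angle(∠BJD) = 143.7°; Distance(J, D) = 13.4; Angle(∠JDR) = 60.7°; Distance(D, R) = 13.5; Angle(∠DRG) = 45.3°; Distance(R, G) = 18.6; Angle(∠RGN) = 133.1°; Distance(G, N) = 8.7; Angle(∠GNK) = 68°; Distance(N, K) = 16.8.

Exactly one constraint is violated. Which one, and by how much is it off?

Distance(N, K) = 16.8 — off by 7.30.

B = (0.00, 0.00) ✓; BJ at 83.00° ✓; |BJ| = 29.10 ✓; ∠BJD = 143.7° ✓; |JD| = 13.40 ✓; ∠JDR = 60.70° ✓; |DR| = 13.50 ✓; ∠DRG = 45.30° ✓; |RG| = 18.60 ✓; ∠RGN = 133.1° ✓; |GN| = 8.700 ✓; ∠GNK = 68.00° ✓; |NK| = 9.500 ✗.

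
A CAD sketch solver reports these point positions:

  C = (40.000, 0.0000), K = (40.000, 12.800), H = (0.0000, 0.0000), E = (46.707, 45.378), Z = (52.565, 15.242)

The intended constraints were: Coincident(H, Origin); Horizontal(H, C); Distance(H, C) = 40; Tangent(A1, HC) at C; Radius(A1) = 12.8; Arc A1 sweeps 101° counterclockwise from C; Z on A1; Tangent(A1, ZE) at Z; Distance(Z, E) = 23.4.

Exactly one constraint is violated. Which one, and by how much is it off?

Distance(Z, E) = 23.4 — off by 7.30.

H = (0.00, 0.00) ✓; H.y = 0.00, C.y = 0.00 ✓; |HC| = 40.00 ✓; ∠(KC, CH) = 90.00° ✓; |KC| = 12.80 ✓; bearing(K→Z) − bearing(K→C) = 101.0° ✓; |KZ| = 12.80 ✓; ∠(KZ, ZE) = 90.00° ✓; |ZE| = 30.70 ✗.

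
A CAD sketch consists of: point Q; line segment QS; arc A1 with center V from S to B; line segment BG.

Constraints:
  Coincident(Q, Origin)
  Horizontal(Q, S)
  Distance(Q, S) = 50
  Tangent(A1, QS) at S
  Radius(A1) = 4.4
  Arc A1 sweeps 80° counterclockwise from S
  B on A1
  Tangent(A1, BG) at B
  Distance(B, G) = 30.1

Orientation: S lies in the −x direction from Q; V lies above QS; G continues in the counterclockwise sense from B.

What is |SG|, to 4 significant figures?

34.62

On A1, S sits at bearing -90° from V; an 80° counterclockwise sweep puts B at bearing -10°, so B = V + 4.4·(cos -10°, sin -10°) = (-45.67, 3.636). A1 meets BG tangentially, so VB is at right angles to BG, so BG runs along (−sin -10°, cos -10°); with |BG| = 30.1, G = (-40.44, 33.28). Then |SG| = |G − S| = 34.62.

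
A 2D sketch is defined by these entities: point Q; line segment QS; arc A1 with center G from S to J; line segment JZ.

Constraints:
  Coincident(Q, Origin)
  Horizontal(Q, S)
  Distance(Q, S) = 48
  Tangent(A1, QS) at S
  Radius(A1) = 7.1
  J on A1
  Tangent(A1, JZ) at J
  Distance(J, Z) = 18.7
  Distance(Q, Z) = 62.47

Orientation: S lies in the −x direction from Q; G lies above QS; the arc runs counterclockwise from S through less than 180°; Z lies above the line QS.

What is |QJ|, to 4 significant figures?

45.06

Q is at the origin; QS is horizontal with |QS| = 48.0 and S on the −x side, so S = (-48.00, 0.000). Tangency of A1 to QS means the radius GS is perpendicular to QS, so G = S + (0, 7.1) = (-48.00, 7.100). Since GJ ⟂ JZ (tangency), |GZ| = √(7.1² + 18.7²) = 20.00 regardless of where J sits on A1. So Z lies on both circle(Q, 62.47) and circle(G, 20.00); the above-QS intersection is Z = (-57.34, 24.79). J is the foot of the tangent from Z: J = (-43.31, 12.43).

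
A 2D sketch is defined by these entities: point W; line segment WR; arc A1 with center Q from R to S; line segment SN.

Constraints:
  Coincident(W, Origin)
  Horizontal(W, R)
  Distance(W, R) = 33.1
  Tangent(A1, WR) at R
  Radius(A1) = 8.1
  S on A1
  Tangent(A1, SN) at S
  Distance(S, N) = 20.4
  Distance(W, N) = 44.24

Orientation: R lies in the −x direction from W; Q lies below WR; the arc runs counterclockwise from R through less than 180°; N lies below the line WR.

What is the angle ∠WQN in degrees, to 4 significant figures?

102.1°

W is at the origin; W and R share the same y with |WR| = 33.1 and R on the −x side, so R = (-33.10, 0.000). Tangency of A1 to WR means the radius QR is perpendicular to WR, so Q = R + (0, -8.1) = (-33.10, -8.100). Since QS ⟂ SN (tangency), |QN| = √(8.1² + 20.4²) = 21.95 regardless of where S sits on A1. So N lies on both circle(W, 44.24) and circle(Q, 21.95); the below-WR intersection is N = (-32.48, -30.04). S is the foot of the tangent from N: S = (-40.54, -11.30).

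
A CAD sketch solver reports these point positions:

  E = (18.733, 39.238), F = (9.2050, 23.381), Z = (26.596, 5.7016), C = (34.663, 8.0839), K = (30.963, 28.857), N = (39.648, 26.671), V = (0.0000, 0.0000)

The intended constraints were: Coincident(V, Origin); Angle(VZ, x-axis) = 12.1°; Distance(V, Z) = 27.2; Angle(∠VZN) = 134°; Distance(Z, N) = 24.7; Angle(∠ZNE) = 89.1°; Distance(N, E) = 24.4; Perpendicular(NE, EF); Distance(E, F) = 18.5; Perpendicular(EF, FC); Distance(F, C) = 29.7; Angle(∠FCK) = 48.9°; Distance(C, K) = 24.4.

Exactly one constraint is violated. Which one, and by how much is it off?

Distance(C, K) = 24.4 — off by 3.30.

V = (0.00, 0.00) ✓; VZ at 12.10° ✓; |VZ| = 27.20 ✓; ∠VZN = 134.0° ✓; |ZN| = 24.70 ✓; ∠ZNE = 89.10° ✓; |NE| = 24.40 ✓; ∠(NE, EF) = 90.00° ✓; |EF| = 18.50 ✓; ∠(EF, FC) = 90.00° ✓; |FC| = 29.70 ✓; ∠FCK = 48.90° ✓; |CK| = 21.10 ✗.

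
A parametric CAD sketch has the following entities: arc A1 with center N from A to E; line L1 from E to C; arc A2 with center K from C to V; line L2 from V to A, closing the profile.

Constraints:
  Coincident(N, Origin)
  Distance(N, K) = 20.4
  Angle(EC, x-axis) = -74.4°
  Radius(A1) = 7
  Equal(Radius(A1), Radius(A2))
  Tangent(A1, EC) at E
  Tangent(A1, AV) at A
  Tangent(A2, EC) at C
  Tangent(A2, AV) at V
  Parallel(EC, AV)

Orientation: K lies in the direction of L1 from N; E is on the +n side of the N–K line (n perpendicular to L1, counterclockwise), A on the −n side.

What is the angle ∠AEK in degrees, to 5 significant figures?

71.061°

The slot axis is L1's direction at -74.4°, so u = (cos -74.4°, sin -74.4°) = (0.26892, -0.96316) and n = (−sin -74.4°, cos -74.4°) = (0.96316, 0.26892). N is at the origin and K lies 20.4 along u from N, so K = 20.4·u = (5.4860, -19.649). Tangency of A1 to both parallel lines with radius 7.0 puts E and A at N ± 7.0·n: E = (6.7421, 1.8824), A = (-6.7421, -1.8824). Then cos ∠AEK = EA·EK / (|EA||EK|), giving 71.061°.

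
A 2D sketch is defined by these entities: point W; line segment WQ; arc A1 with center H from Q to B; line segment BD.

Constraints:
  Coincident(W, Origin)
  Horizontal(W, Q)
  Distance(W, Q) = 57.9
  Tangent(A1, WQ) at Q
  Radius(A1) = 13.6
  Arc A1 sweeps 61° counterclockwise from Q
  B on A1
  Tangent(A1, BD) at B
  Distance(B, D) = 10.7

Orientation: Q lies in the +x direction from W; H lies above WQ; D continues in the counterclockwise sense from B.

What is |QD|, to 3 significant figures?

23.7

On A1, Q sits at bearing -90° from H; a 61° counterclockwise sweep puts B at bearing -29°, so B = H + 13.6·(cos -29°, sin -29°) = (69.8, 7.01). The tangent condition forces HB to be normal to BD, so BD runs along (−sin -29°, cos -29°); with |BD| = 10.7, D = (75.0, 16.4). Then |QD| = |D − Q| = 23.7.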